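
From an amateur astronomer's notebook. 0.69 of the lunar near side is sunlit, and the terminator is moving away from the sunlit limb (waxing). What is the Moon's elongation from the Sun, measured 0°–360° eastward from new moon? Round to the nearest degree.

112°

From f = (1 − cos θ)/2: cos θ = 1 − 2×0.69 = -0.380; arccos → 112.3°.
Waxing ⇒ before full, so θ = 112.3°.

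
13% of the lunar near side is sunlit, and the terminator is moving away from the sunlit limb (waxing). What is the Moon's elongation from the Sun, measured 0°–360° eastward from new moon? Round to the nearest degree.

42°

From f = (1 − cos θ)/2: cos θ = 1 − 2×0.13 = 0.740; arccos → 42.3°.
The Moon is waxing (0°–180°), so θ = 42.3° directly.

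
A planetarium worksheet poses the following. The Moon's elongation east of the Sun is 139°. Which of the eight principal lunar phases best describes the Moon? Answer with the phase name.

waxing gibbous

139° lies in the waxing gibbous sector of the 8-phase cycle.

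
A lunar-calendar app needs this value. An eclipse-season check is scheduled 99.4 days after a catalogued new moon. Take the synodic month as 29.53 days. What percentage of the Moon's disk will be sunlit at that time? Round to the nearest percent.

99.4/29.53 = 3.366 lunations, so 3 complete cycles and 10.81 d into the next.
The Moon has covered 10.81/29.53 of its cycle, so θ ≈ 360° × 10.81/29.53 = 131.8°.
cos 131.8° = (-0.666), so f = (1 − (-0.666))/2 = 0.833, so 83%.

83%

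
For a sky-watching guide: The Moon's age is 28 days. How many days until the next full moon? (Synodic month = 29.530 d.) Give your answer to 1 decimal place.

Full moon is 0.5 of the way through the cycle: age 0.5 × 29.530 = 14.765 d.
Already past this cycle's full moon; the next is at 14.765 + 29.530 = 44.295 d, so 44.295 − 28 = 16.295 days.

16.3 days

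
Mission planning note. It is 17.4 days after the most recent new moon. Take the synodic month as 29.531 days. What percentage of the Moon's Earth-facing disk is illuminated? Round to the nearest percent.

Elongation θ = 360° × 17.4/29.531 ≈ 212.1°.
With cos θ = (-0.847), the lit fraction is (1 − (-0.847))/2 ≈ 0.923, so 92%.

92%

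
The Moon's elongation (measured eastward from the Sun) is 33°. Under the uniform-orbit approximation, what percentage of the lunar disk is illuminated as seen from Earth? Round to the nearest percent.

f = (1 − cos 33°)/2 = (1 − 0.839)/2 ≈ 0.081, i.e. 8%.

8%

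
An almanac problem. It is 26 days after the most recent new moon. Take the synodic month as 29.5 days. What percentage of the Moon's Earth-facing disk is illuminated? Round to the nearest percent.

13%

The Moon has covered 26/29.5 of its cycle, so θ ≈ 360° × 26/29.5 = 317.3°.
cos 317.3° = 0.735, so f = (1 − 0.735)/2 = 0.133, so 13%.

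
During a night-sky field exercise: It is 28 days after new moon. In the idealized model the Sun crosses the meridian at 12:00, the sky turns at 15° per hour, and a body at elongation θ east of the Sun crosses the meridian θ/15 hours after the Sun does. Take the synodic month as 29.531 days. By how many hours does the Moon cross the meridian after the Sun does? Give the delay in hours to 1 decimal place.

22.8 h

Elongation θ = 360° × 28/29.531 ≈ 341.3°.
At 15° of sky rotation per hour, 341.3° corresponds to a 22.76 h lag.
So the Moon crosses the meridian 22.76 h after the Sun.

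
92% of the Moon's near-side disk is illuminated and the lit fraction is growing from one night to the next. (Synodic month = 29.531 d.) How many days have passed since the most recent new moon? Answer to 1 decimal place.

From f = (1 − cos θ)/2: cos θ = 1 − 2×0.92 = -0.840; arccos → 147.1°.
The Moon is waxing (0°–180°), so θ = 147.1° directly.
That fraction of the synodic month is 147.1/360 × 29.531 d ≈ 12.07 d.

12.1 days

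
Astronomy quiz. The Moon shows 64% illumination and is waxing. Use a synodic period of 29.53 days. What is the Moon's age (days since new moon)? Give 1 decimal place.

8.7 days

Invert f = (1 − cos θ)/2 to get cos θ = 1 − 2(0.64) = -0.280, hence θ₀ = arccos -0.280 = 106.3°.
Before full moon the principal value applies: θ = 106.3°.
That fraction of the synodic month is 106.3/360 × 29.53 d ≈ 8.72 d.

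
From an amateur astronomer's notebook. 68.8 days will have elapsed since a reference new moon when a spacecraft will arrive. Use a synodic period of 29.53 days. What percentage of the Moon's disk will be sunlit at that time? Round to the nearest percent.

68.8 d spans 2 complete synodic months (2 × 29.53 = 59.06 d) plus 9.74 d.
Phase angle: θ = 360°·(9.74 d)/(29.53 d) = 118.7°.
cos 118.7° = (-0.481), so f = (1 − (-0.481))/2 = 0.740, so 74%.

74%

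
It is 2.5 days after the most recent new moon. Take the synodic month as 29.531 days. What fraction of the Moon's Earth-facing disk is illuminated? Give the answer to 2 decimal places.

0.07

Elongation θ = 360° × 2.5/29.531 ≈ 30.5°.
With cos θ = 0.862, the lit fraction is (1 − 0.862)/2 ≈ 0.069.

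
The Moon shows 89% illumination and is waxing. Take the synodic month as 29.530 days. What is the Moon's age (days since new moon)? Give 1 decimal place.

cos θ = 1 − 2f = -0.780, giving a principal value of 141.3°.
Before full moon the principal value applies: θ = 141.3°.
At 360°/29.530 d per day, 141.3° corresponds to 11.59 days.

11.6 days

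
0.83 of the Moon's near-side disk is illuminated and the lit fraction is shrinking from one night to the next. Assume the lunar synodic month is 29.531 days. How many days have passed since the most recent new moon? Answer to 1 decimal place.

18.8 days

From f = (1 − cos θ)/2: cos θ = 1 − 2×0.83 = -0.660; arccos → 131.3°.
Since the Moon is past full (waning), take the reflex angle: θ = 360° − 131.3° = 228.7°.
At 360°/29.531 d per day, 228.7° corresponds to 18.76 days.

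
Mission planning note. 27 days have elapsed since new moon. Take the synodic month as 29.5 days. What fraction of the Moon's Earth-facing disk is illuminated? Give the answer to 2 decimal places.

Phase angle: θ = 360°·(27 d)/(29.5 d) = 329.5°.
Illuminated fraction = (1 − cos 329.5°)/2 = (1 − 0.862)/2 ≈ 0.069.

0.07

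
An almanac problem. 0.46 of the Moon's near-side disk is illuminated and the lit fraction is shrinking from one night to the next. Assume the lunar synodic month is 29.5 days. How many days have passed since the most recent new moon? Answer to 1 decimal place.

22.5 days

cos θ = 1 − 2f = 0.080, giving a principal value of 85.4°.
Waning ⇒ past full, so θ = 360° − 85.4° = 274.6°.
That fraction of the synodic month is 274.6/360 × 29.5 d ≈ 22.50 d.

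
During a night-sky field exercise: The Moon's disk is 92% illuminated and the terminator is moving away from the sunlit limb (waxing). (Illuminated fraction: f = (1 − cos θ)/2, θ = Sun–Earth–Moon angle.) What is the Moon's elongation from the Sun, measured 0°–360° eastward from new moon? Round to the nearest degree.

147°

cos θ = 1 − 2f = -0.840, giving a principal value of 147.1°.
The Moon is waxing (0°–180°), so θ = 147.1° directly.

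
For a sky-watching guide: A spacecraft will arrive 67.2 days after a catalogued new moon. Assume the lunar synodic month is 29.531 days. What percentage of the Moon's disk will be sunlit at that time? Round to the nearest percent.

58%

Reduce mod P: 67.2 − 2×29.531 = 8.14 d into the current lunation.
The Moon has covered 8.14/29.531 of its cycle, so θ ≈ 360° × 8.14/29.531 = 99.2°.
With cos θ = (-0.160), the lit fraction is (1 − (-0.160))/2 ≈ 0.580, so 58%.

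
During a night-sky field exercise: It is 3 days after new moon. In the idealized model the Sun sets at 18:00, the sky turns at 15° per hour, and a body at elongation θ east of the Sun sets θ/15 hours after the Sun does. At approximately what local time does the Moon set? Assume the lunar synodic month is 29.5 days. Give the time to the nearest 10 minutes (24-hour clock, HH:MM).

Phase angle: θ = 360°·(3 d)/(29.5 d) = 36.6°.
Delay after the Sun = 36.6° / (15°/h) ≈ 2.44 h.
18:00 + 2.441 h ≈ 20:26 → 20:30 to the nearest ten minutes.

20:30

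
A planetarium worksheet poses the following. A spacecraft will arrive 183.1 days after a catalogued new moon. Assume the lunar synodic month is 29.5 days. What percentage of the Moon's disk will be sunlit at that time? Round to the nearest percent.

37%

183.1 d spans 6 complete synodic months (6 × 29.5 = 177.00 d) plus 6.10 d.
Elongation θ = 360° × 6.10/29.5 ≈ 74.4°.
With cos θ = 0.268, the lit fraction is (1 − 0.268)/2 ≈ 0.366, so 37%.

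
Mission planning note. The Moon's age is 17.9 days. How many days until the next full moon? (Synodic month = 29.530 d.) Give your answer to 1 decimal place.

Full moon is 0.5 of the way through the cycle: age 0.5 × 29.530 = 14.765 d.
This lunation's full moon (14.765 d) has passed, so add one period: 44.295 − 17.9 = 26.395 days.

26.4 days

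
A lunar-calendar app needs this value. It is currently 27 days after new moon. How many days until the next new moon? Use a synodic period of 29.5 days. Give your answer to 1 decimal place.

2.5 days

One full lunation from the last new moon is 29.5 d; remaining = 29.5 − 27 = 2.500 d.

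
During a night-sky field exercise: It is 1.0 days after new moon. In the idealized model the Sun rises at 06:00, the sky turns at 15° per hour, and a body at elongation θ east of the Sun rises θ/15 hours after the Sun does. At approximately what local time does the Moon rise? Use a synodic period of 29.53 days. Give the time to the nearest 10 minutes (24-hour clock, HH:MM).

06:50

Phase angle: θ = 360°·(1.0 d)/(29.53 d) = 12.2°.
The Moon trails the Sun by θ/15 = 12.2/15 ≈ 0.81 hours.
06:00 + 0.813 h ≈ 06:49 → 06:50 to the nearest ten minutes.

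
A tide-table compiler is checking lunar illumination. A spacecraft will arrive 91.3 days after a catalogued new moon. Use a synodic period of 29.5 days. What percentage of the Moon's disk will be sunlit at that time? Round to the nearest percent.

91.3/29.5 = 3.095 lunations, so 3 complete cycles and 2.80 d into the next.
Phase angle: θ = 360°·(2.80 d)/(29.5 d) = 34.2°.
Illuminated fraction = (1 − cos 34.2°)/2 = (1 − 0.827)/2 ≈ 0.086, so 9%.

9%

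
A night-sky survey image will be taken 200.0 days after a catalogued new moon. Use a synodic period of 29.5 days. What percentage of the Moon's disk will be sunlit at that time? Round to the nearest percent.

200.0 d spans 6 complete synodic months (6 × 29.5 = 177.00 d) plus 23.00 d.
Phase angle: θ = 360°·(23.00 d)/(29.5 d) = 280.7°.
Illuminated fraction = (1 − cos 280.7°)/2 = (1 − 0.185)/2 ≈ 0.407, so 41%.

41%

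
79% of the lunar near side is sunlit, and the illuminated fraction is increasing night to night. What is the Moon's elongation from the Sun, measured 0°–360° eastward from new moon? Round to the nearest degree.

From f = (1 − cos θ)/2: cos θ = 1 − 2×0.79 = -0.580; arccos → 125.5°.
Before full moon the principal value applies: θ = 125.5°.

125°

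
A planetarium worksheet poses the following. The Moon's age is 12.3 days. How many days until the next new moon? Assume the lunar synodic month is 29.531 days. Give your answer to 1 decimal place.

The next new moon completes the synodic month: 29.531 − 12.3 = 17.231 days.

17.2 days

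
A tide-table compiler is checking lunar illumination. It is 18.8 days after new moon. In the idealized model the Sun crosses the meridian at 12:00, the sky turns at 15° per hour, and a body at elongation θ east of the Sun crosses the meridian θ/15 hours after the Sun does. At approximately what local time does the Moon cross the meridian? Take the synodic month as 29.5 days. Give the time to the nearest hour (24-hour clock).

Elongation θ = 360° × 18.8/29.5 ≈ 229.4°.
Delay after the Sun = 229.4° / (15°/h) ≈ 15.29 h.
12:00 + 15.29 h ≈ 03:18 → 03:00 to the nearest hour.

03:00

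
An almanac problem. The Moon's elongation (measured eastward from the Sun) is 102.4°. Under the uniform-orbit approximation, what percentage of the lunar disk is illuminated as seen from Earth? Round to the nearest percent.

f = (1 − cos 102.4°)/2 = (1 − (-0.215))/2 ≈ 0.607, i.e. 61%.

61%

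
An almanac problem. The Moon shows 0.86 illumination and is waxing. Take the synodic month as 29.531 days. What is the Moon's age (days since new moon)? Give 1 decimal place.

Invert f = (1 − cos θ)/2 to get cos θ = 1 − 2(0.86) = -0.720, hence θ₀ = arccos -0.720 = 136.1°.
Before full moon the principal value applies: θ = 136.1°.
At 360°/29.531 d per day, 136.1° corresponds to 11.16 days.

11.2 days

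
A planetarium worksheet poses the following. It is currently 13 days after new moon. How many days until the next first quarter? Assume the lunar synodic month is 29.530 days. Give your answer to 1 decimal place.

23.9 days

First quarter occurs at elongation 90°, i.e. at age 29.530 × 90/360 = 7.383 d.
This lunation's first quarter (7.383 d) has passed, so add one period: 36.913 − 13 = 23.913 days.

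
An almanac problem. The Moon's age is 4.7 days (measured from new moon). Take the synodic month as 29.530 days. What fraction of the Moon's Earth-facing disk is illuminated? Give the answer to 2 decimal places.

Phase angle: θ = 360°·(4.7 d)/(29.530 d) = 57.3°.
cos 57.3° = 0.540, so f = (1 − 0.540)/2 = 0.230.

0.23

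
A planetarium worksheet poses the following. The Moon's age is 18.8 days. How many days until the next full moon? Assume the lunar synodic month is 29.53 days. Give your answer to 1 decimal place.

25.5 days

Full moon occurs at elongation 180°, i.e. at age 29.53 × 180/360 = 14.765 d.
Already past this cycle's full moon; the next is at 14.765 + 29.53 = 44.295 d, so 44.295 − 18.8 = 25.495 days.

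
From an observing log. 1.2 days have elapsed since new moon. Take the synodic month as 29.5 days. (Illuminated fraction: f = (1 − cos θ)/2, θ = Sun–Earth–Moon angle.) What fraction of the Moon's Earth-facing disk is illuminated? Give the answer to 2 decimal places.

Phase angle: θ = 360°·(1.2 d)/(29.5 d) = 14.6°.
With cos θ = 0.968, the lit fraction is (1 − 0.968)/2 ≈ 0.016.

0.02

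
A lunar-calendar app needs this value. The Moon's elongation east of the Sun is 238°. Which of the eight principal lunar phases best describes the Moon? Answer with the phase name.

238° lies in the waning gibbous sector of the 8-phase cycle.

waning gibbous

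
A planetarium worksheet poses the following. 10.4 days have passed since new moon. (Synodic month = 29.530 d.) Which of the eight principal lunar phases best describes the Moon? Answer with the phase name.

waxing gibbous

At 10.4/29.530 of the cycle, θ ≈ 127° — the waxing gibbous range.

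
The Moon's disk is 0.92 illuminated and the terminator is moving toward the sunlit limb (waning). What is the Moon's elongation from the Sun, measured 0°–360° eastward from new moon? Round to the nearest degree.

213°

Invert f = (1 − cos θ)/2 to get cos θ = 1 − 2(0.92) = -0.840, hence θ₀ = arccos -0.840 = 147.1°.
A waning Moon lies in 180°–360°, so θ = 360° − 147.1° = 212.9°.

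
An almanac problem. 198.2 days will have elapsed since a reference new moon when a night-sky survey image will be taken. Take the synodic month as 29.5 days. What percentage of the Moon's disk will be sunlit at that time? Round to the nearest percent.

60%

198.2/29.5 = 6.719 lunations, so 6 complete cycles and 21.20 d into the next.
Phase angle: θ = 360°·(21.20 d)/(29.5 d) = 258.7°.
Illuminated fraction = (1 − cos 258.7°)/2 = (1 − (-0.196))/2 ≈ 0.598, so 60%.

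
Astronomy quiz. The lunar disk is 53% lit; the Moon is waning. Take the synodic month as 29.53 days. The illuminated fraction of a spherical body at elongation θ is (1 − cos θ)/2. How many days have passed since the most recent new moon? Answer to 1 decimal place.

21.9 days

cos θ = 1 − 2f = -0.060, giving a principal value of 93.4°.
A waning Moon lies in 180°–360°, so θ = 360° − 93.4° = 266.6°.
That fraction of the synodic month is 266.6/360 × 29.53 d ≈ 21.87 d.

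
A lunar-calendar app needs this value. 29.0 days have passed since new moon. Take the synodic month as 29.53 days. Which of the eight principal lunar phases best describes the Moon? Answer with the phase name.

new moon

θ ≈ 360° × 29.0/29.53 = 354°, which falls in the new moon sector.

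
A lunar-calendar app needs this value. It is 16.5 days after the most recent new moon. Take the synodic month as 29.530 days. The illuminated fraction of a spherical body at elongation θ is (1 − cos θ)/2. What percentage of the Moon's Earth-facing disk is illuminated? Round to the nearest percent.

The Moon has covered 16.5/29.530 of its cycle, so θ ≈ 360° × 16.5/29.530 = 201.2°.
cos 201.2° = (-0.933), so f = (1 − (-0.933))/2 = 0.966, so 97%.

97%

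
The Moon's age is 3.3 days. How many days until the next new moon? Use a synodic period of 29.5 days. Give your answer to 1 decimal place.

26.2 days

One full lunation from the last new moon is 29.5 d; remaining = 29.5 − 3.3 = 26.200 d.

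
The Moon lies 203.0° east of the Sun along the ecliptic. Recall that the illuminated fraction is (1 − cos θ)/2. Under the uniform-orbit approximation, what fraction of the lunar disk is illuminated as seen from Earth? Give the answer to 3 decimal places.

0.960

f = (1 − cos 203.0°)/2 = (1 − (-0.921))/2 ≈ 0.960.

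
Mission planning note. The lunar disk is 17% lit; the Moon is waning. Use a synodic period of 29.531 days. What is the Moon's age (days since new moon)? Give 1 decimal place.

From f = (1 − cos θ)/2: cos θ = 1 − 2×0.17 = 0.660; arccos → 48.7°.
Waning ⇒ past full, so θ = 360° − 48.7° = 311.3°.
At 360°/29.531 d per day, 311.3° corresponds to 25.54 days.

25.5 days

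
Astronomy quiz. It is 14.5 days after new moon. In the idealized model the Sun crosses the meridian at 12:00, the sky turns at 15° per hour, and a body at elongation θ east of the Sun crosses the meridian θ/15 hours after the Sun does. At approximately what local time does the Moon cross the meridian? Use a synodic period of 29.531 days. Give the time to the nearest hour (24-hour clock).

00:00

The Moon has covered 14.5/29.531 of its cycle, so θ ≈ 360° × 14.5/29.531 = 176.8°.
At 15° of sky rotation per hour, 176.8° corresponds to a 11.78 h lag.
12:00 + 11.78 h ≈ 23:47 → 00:00 to the nearest hour.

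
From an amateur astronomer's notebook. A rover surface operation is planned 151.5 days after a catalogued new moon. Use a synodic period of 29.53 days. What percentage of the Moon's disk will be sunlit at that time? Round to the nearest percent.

151.5/29.53 = 5.130 lunations, so 5 complete cycles and 3.85 d into the next.
The Moon has covered 3.85/29.53 of its cycle, so θ ≈ 360° × 3.85/29.53 = 46.9°.
cos 46.9° = 0.683, so f = (1 − 0.683)/2 = 0.159, so 16%.

16%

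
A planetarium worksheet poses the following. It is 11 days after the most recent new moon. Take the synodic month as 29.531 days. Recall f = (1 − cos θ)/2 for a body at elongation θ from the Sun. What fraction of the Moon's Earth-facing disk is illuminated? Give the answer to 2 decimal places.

The Moon has covered 11/29.531 of its cycle, so θ ≈ 360° × 11/29.531 = 134.1°.
With cos θ = (-0.696), the lit fraction is (1 − (-0.696))/2 ≈ 0.848.

0.85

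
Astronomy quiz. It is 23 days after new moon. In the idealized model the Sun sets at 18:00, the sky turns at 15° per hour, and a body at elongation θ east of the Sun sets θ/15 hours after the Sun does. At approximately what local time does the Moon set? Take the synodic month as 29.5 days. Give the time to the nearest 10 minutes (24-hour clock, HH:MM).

12:40

Elongation θ = 360° × 23/29.5 ≈ 280.7°.
The Moon trails the Sun by θ/15 = 280.7/15 ≈ 18.71 hours.
18:00 + 18.712 h ≈ 12:43 → 12:40 to the nearest ten minutes.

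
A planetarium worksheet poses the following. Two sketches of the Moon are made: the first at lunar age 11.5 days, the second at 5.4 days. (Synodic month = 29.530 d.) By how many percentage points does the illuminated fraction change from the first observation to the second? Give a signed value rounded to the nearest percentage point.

θ₁ = 360° × 11.5/29.530 = 140.2°, f₁ = (1 − cos θ₁)/2 = 0.884.
θ₂ = 360° × 5.4/29.530 = 65.8°, f₂ = (1 − cos θ₂)/2 = 0.295.
Change = f₂ − f₁ = -0.589 → -59 percentage points.

-59 percentage points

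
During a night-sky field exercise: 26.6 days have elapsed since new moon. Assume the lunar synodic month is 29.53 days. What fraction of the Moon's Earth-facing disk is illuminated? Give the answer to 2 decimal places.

Phase angle: θ = 360°·(26.6 d)/(29.53 d) = 324.3°.
Illuminated fraction = (1 − cos 324.3°)/2 = (1 − 0.812)/2 ≈ 0.094.

0.09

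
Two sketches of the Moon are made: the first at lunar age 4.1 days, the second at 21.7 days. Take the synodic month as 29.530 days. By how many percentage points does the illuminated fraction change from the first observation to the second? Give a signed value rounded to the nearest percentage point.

θ₁ = 360° × 4.1/29.530 = 50.0°, f₁ = (1 − cos θ₁)/2 = 0.178.
θ₂ = 360° × 21.7/29.530 = 264.5°, f₂ = (1 − cos θ₂)/2 = 0.548.
Change = f₂ − f₁ = +0.369 → +37 percentage points.

+37 pp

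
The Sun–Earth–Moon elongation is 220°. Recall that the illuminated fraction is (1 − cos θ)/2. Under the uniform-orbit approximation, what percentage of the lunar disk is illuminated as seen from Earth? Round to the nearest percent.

88%

cos 220° = (-0.766), so f = (1 − (-0.766))/2 = 0.883, i.e. 88%.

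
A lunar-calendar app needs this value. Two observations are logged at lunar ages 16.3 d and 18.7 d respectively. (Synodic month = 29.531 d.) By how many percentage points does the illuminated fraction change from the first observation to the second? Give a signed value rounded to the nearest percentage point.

-14 percentage points

First observation: θ = 360°·16.3/29.531 = 198.7°, so f = 0.974.
Second observation: θ = 228.0°, f = 0.835.
Δf = 0.835 − 0.974 = -0.139, i.e. -14 pp.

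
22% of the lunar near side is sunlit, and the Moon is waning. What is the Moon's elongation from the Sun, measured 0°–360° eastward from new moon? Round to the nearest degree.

304°

From f = (1 − cos θ)/2: cos θ = 1 − 2×0.22 = 0.560; arccos → 55.9°.
A waning Moon lies in 180°–360°, so θ = 360° − 55.9° = 304.1°.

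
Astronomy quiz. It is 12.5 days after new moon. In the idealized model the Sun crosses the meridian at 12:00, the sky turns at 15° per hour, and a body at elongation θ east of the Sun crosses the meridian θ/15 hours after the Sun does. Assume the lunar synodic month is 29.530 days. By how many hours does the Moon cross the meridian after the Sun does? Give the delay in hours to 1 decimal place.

The Moon has covered 12.5/29.530 of its cycle, so θ ≈ 360° × 12.5/29.530 = 152.4°.
The Moon trails the Sun by θ/15 = 152.4/15 ≈ 10.16 hours.
So the Moon crosses the meridian 10.16 h after the Sun.

10.2 h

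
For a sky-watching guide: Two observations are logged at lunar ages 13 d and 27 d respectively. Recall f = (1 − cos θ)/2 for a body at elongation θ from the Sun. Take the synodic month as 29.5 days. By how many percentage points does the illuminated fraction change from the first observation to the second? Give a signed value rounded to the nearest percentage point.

-90 percentage points

θ₁ = 360° × 13/29.5 = 158.6°, f₁ = (1 − cos θ₁)/2 = 0.966.
θ₂ = 360° × 27/29.5 = 329.5°, f₂ = (1 − cos θ₂)/2 = 0.069.
Change = f₂ − f₁ = -0.896 → -90 percentage points.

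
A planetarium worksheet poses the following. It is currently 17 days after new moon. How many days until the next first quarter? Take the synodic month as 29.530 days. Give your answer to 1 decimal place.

19.9 days

First quarter is 0.25 of the way through the cycle: age 0.25 × 29.530 = 7.383 d.
Already past this cycle's first quarter; the next is at 7.383 + 29.530 = 36.913 d, so 36.913 − 17 = 19.913 days.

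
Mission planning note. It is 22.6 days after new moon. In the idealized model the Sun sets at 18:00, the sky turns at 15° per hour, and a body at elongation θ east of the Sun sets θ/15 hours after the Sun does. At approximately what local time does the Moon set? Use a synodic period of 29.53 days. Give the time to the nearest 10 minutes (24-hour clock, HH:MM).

Phase angle: θ = 360°·(22.6 d)/(29.53 d) = 275.5°.
The Moon trails the Sun by θ/15 = 275.5/15 ≈ 18.37 hours.
18:00 + 18.368 h ≈ 12:22 → 12:20 to the nearest ten minutes.

12:20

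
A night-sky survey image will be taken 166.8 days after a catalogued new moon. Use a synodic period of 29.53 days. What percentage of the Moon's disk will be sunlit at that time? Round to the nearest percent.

80%

Reduce mod P: 166.8 − 5×29.53 = 19.15 d into the current lunation.
The Moon has covered 19.15/29.53 of its cycle, so θ ≈ 360° × 19.15/29.53 = 233.5°.
cos 233.5° = (-0.595), so f = (1 − (-0.595))/2 = 0.798, so 80%.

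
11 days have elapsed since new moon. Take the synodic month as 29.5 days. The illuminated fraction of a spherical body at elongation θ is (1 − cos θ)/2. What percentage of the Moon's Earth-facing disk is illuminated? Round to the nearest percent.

Phase angle: θ = 360°·(11 d)/(29.5 d) = 134.2°.
cos 134.2° = (-0.698), so f = (1 − (-0.698))/2 = 0.849, so 85%.

85%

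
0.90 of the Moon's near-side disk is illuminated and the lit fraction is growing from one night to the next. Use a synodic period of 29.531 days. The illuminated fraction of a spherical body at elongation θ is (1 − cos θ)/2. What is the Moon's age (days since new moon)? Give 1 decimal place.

cos θ = 1 − 2f = -0.800, giving a principal value of 143.1°.
Waxing ⇒ before full, so θ = 143.1°.
At 360°/29.531 d per day, 143.1° corresponds to 11.74 days.

11.7 days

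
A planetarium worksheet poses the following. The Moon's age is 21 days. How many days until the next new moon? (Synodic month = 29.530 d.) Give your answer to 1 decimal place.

The next new moon completes the synodic month: 29.530 − 21 = 8.530 days.

8.5 days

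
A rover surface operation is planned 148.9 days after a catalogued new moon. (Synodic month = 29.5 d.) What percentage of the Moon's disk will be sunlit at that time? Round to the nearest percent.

Reduce mod P: 148.9 − 5×29.5 = 1.40 d into the current lunation.
Elongation θ = 360° × 1.40/29.5 ≈ 17.1°.
With cos θ = 0.956, the lit fraction is (1 − 0.956)/2 ≈ 0.022, so 2%.

2%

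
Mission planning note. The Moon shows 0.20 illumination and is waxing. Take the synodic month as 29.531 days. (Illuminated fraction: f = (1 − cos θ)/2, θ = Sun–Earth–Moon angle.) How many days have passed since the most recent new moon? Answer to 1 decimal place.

4.4 days

From f = (1 − cos θ)/2: cos θ = 1 − 2×0.20 = 0.600; arccos → 53.1°.
Before full moon the principal value applies: θ = 53.1°.
That fraction of the synodic month is 53.1/360 × 29.531 d ≈ 4.36 d.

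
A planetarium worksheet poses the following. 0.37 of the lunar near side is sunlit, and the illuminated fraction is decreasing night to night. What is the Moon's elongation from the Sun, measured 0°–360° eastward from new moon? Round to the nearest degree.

Invert f = (1 − cos θ)/2 to get cos θ = 1 − 2(0.37) = 0.260, hence θ₀ = arccos 0.260 = 74.9°.
A waning Moon lies in 180°–360°, so θ = 360° − 74.9° = 285.1°.

285°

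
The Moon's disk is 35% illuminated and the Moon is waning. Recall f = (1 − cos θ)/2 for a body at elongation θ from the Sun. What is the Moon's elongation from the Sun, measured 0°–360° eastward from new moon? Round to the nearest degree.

From f = (1 − cos θ)/2: cos θ = 1 − 2×0.35 = 0.300; arccos → 72.5°.
Waning ⇒ past full, so θ = 360° − 72.5° = 287.5°.

287°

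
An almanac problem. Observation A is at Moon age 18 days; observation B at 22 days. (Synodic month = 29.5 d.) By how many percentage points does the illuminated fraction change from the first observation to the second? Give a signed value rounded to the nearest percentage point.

θ₁ = 360° × 18/29.5 = 219.7°, f₁ = (1 − cos θ₁)/2 = 0.885.
θ₂ = 360° × 22/29.5 = 268.5°, f₂ = (1 − cos θ₂)/2 = 0.513.
Change = f₂ − f₁ = -0.372 → -37 percentage points.

-37 pp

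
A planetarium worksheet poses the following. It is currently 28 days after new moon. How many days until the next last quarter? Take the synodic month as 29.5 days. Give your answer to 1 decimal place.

Last quarter is 0.75 of the way through the cycle: age 0.75 × 29.5 = 22.125 d.
Already past this cycle's last quarter; the next is at 22.125 + 29.5 = 51.625 d, so 51.625 − 28 = 23.625 days.

23.6 days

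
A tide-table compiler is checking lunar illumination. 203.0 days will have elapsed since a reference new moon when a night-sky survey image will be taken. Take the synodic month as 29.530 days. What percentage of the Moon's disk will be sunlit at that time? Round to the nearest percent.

15%

203.0/29.530 = 6.874 lunations, so 6 complete cycles and 25.82 d into the next.
Phase angle: θ = 360°·(25.82 d)/(29.530 d) = 314.8°.
With cos θ = 0.704, the lit fraction is (1 − 0.704)/2 ≈ 0.148, so 15%.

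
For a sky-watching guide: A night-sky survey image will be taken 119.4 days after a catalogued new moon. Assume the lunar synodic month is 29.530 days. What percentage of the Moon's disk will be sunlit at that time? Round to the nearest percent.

Reduce mod P: 119.4 − 4×29.530 = 1.28 d into the current lunation.
Phase angle: θ = 360°·(1.28 d)/(29.530 d) = 15.6°.
With cos θ = 0.963, the lit fraction is (1 − 0.963)/2 ≈ 0.018, so 2%.

2%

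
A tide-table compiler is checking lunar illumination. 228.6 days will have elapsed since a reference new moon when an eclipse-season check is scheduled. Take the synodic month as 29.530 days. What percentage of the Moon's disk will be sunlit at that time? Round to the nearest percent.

228.6/29.530 = 7.741 lunations, so 7 complete cycles and 21.89 d into the next.
Phase angle: θ = 360°·(21.89 d)/(29.530 d) = 266.9°.
cos 266.9° = (-0.055), so f = (1 − (-0.055))/2 = 0.527, so 53%.

53%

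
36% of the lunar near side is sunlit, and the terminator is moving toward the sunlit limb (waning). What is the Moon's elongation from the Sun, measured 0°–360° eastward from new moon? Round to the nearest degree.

286°

Invert f = (1 − cos θ)/2 to get cos θ = 1 − 2(0.36) = 0.280, hence θ₀ = arccos 0.280 = 73.7°.
A waning Moon lies in 180°–360°, so θ = 360° − 73.7° = 286.3°.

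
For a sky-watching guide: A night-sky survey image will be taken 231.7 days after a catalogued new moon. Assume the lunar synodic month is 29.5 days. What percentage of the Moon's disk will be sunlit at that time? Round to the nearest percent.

Reduce mod P: 231.7 − 7×29.5 = 25.20 d into the current lunation.
The Moon has covered 25.20/29.5 of its cycle, so θ ≈ 360° × 25.20/29.5 = 307.5°.
Illuminated fraction = (1 − cos 307.5°)/2 = (1 − 0.609)/2 ≈ 0.195, so 20%.

20%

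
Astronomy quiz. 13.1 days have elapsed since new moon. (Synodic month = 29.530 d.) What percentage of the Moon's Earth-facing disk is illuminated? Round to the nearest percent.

97%

Phase angle: θ = 360°·(13.1 d)/(29.530 d) = 159.7°.
With cos θ = (-0.938), the lit fraction is (1 − (-0.938))/2 ≈ 0.969, so 97%.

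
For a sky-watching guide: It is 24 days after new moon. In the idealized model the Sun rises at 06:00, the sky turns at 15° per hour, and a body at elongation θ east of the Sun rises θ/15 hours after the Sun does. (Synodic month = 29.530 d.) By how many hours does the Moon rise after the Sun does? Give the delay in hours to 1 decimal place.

Phase angle: θ = 360°·(24 d)/(29.530 d) = 292.6°.
The Moon trails the Sun by θ/15 = 292.6/15 ≈ 19.51 hours.
So the Moon rises 19.51 h after the Sun.

19.5 h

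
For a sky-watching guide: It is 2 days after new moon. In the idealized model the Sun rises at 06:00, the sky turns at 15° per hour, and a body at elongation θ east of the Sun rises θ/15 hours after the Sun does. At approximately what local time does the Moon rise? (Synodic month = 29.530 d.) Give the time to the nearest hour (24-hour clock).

08:00

Elongation θ = 360° × 2/29.530 ≈ 24.4°.
Delay after the Sun = 24.4° / (15°/h) ≈ 1.63 h.
06:00 + 1.63 h ≈ 07:38 → 08:00 to the nearest hour.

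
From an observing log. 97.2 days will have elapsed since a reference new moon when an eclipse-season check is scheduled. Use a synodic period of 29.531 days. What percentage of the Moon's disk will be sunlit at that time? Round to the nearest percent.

97.2 d spans 3 complete synodic months (3 × 29.531 = 88.59 d) plus 8.61 d.
Elongation θ = 360° × 8.61/29.531 ≈ 104.9°.
Illuminated fraction = (1 − cos 104.9°)/2 = (1 − (-0.258))/2 ≈ 0.629, so 63%.

63%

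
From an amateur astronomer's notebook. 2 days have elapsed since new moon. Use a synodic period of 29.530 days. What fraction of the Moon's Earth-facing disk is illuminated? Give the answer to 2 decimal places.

Phase angle: θ = 360°·(2 d)/(29.530 d) = 24.4°.
With cos θ = 0.911, the lit fraction is (1 − 0.911)/2 ≈ 0.045.

0.04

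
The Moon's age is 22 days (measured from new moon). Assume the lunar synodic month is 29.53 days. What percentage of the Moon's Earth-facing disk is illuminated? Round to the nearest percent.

52%

The Moon has covered 22/29.53 of its cycle, so θ ≈ 360° × 22/29.53 = 268.2°.
Illuminated fraction = (1 − cos 268.2°)/2 = (1 − (-0.031))/2 ≈ 0.516, so 52%.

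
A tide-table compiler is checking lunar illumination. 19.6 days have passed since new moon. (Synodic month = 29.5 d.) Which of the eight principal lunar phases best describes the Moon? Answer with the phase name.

waning gibbous

θ ≈ 360° × 19.6/29.5 = 239°, which falls in the waning gibbous sector.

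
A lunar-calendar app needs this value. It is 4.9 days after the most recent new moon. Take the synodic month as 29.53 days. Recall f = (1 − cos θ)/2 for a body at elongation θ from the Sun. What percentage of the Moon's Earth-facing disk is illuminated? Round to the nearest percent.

25%

The Moon has covered 4.9/29.53 of its cycle, so θ ≈ 360° × 4.9/29.53 = 59.7°.
cos 59.7° = 0.504, so f = (1 − 0.504)/2 = 0.248, so 25%.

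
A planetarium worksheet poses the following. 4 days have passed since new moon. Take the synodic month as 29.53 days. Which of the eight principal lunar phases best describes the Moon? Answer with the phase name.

θ ≈ 360° × 4/29.53 = 49°, which falls in the waxing crescent sector.

waxing crescent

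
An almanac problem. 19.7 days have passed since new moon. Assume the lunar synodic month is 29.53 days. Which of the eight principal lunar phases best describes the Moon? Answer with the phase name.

waning gibbous

θ ≈ 360° × 19.7/29.53 = 240°, which falls in the waning gibbous sector.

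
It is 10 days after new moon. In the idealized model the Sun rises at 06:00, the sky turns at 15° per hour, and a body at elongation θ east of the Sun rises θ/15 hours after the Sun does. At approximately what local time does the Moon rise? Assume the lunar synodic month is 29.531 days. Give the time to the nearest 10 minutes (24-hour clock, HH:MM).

Phase angle: θ = 360°·(10 d)/(29.531 d) = 121.9°.
Delay after the Sun = 121.9° / (15°/h) ≈ 8.13 h.
06:00 + 8.127 h ≈ 14:08 → 14:10 to the nearest ten minutes.

14:10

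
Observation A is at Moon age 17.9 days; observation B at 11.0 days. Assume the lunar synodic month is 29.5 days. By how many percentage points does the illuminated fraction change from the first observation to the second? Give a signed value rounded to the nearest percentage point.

First observation: θ = 360°·17.9/29.5 = 218.4°, so f = 0.892.
Second observation: θ = 134.2°, f = 0.849.
Δf = 0.849 − 0.892 = -0.043, i.e. -4 pp.

-4 percentage points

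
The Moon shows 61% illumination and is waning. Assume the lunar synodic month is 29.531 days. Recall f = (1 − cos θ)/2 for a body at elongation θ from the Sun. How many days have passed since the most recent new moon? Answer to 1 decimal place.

Invert f = (1 − cos θ)/2 to get cos θ = 1 − 2(0.61) = -0.220, hence θ₀ = arccos -0.220 = 102.7°.
Since the Moon is past full (waning), take the reflex angle: θ = 360° − 102.7° = 257.3°.
At 360°/29.531 d per day, 257.3° corresponds to 21.11 days.

21.1 days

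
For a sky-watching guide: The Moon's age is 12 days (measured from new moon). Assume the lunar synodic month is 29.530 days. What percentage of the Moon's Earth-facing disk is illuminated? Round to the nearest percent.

The Moon has covered 12/29.530 of its cycle, so θ ≈ 360° × 12/29.530 = 146.3°.
Illuminated fraction = (1 − cos 146.3°)/2 = (1 − (-0.832))/2 ≈ 0.916, so 92%.

92%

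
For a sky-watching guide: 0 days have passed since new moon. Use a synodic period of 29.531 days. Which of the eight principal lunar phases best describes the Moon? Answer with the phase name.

At 0/29.531 of the cycle, θ ≈ 0° — the new moon range.

new moon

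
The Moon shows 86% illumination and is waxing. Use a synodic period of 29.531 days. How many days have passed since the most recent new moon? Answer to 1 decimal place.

11.2 days

Invert f = (1 − cos θ)/2 to get cos θ = 1 − 2(0.86) = -0.720, hence θ₀ = arccos -0.720 = 136.1°.
Waxing ⇒ before full, so θ = 136.1°.
Age = 29.531 × 136.1°/360° ≈ 11.16 days.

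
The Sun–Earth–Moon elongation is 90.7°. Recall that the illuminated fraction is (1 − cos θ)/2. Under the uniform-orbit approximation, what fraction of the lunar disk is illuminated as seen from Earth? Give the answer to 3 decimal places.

0.506

Half-versine of 90.7°: (1 − (-0.012))/2 = 0.506.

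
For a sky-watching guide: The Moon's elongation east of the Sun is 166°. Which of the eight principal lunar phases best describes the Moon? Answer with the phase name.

166° lies in the full moon sector of the 8-phase cycle.

full moon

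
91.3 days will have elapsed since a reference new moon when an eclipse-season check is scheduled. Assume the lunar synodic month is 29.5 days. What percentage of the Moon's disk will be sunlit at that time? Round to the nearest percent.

9%

91.3 d spans 3 complete synodic months (3 × 29.5 = 88.50 d) plus 2.80 d.
The Moon has covered 2.80/29.5 of its cycle, so θ ≈ 360° × 2.80/29.5 = 34.2°.
With cos θ = 0.827, the lit fraction is (1 − 0.827)/2 ≈ 0.086, so 9%.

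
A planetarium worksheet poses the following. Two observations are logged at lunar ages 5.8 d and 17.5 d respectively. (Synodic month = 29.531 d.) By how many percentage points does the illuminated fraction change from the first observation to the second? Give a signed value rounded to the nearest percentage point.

+58 pp

θ₁ = 360° × 5.8/29.531 = 70.7°, f₁ = (1 − cos θ₁)/2 = 0.335.
θ₂ = 360° × 17.5/29.531 = 213.3°, f₂ = (1 − cos θ₂)/2 = 0.918.
Change = f₂ − f₁ = +0.583 → +58 percentage points.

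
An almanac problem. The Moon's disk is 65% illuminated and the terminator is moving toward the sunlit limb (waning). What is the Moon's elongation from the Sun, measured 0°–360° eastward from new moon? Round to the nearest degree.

253°

cos θ = 1 − 2f = -0.300, giving a principal value of 107.5°.
Waning ⇒ past full, so θ = 360° − 107.5° = 252.5°.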